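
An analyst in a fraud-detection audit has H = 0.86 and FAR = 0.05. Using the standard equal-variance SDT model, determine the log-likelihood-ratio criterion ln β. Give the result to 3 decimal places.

ln β = 0.769

Φ⁻¹(0.86) = 1.0803, Φ⁻¹(0.05) = -1.6449
ln β = −½·[z(H)² − z(FA)²] = −0.5 × (1.1670 − 2.7057) = 0.76935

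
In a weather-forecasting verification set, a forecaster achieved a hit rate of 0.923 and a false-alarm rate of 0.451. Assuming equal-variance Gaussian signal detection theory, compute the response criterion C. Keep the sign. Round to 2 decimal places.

C = -0.65

z(H) = z(0.923) = 1.4255
z(FA) = z(0.451) = -0.1231
c = −½·[z(H) + z(FA)] = −0.5 × (1.4255 + (-0.1231)) = -0.6512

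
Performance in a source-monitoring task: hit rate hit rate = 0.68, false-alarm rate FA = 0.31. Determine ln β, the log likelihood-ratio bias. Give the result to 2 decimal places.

ln β = 0.01

z(H) = 0.468
z(FA) = -0.496
ln β = −½·[z(H)² − z(FA)²] = −0.5 × (0.219 − 0.246) = 0.0135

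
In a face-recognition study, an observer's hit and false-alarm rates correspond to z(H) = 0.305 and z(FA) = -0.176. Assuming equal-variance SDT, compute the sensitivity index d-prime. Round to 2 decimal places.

d' = z(H) − z(FA) = 0.305 − (-0.176) = 0.481

d-prime = 0.48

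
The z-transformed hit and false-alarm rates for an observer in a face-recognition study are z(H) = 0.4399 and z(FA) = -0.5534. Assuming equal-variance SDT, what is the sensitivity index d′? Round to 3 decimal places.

d′ = 0.993

d' = z(H) − z(FA) = 0.4399 − (-0.5534) = 0.9933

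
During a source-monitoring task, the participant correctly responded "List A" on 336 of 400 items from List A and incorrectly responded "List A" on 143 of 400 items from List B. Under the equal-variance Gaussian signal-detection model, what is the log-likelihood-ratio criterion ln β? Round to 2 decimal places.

H = 336/400 = 0.8400
FA = 143/400 = 0.3575
Φ⁻¹(H) = Φ⁻¹(0.8400) = 0.994
Φ⁻¹(FA) = Φ⁻¹(0.3575) = -0.365
ln β = −½·[z(H)² − z(FA)²] = −0.5 × (0.988 − 0.133) = -0.4275

ln β = -0.43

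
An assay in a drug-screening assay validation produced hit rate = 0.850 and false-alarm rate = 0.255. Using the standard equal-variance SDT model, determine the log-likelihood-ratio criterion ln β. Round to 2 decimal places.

ln β = -0.32

z(H) = 1.036
z(FA) = -0.659
ln β = −½·[z(H)² − z(FA)²] = −0.5 × (1.073 − 0.434) = -0.3195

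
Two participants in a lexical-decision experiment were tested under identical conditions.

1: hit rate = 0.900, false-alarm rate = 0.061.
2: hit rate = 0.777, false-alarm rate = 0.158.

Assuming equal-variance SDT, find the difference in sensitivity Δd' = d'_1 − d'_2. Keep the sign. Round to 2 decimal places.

Δd' = 1.06

1: z(0.900) = 1.282, z(0.061) = -1.546, d' = 2.828
2: z(0.777) = 0.762, z(0.158) = -1.003, d' = 1.765
Δd' = d'_1 − d'_2 = 2.828 − 1.765 = 1.063
1 has the higher sensitivity.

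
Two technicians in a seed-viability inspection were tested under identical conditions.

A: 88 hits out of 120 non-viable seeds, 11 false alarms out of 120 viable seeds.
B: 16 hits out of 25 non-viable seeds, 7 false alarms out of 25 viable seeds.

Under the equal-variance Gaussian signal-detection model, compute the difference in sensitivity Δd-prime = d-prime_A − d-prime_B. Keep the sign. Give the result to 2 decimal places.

Δd-prime = 1.01

A: z(0.7333) = 0.623, z(0.0917) = -1.330, d' = 1.953
B: z(0.6400) = 0.358, z(0.2800) = -0.583, d' = 0.941
Δd' = d'_A − d'_B = 1.953 − 0.941 = 1.012
A has the higher sensitivity.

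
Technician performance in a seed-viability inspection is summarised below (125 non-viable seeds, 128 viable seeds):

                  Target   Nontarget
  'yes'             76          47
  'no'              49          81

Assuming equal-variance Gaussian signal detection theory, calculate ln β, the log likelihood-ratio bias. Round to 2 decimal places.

H = 76/125 = 0.6080
FA = 47/128 = 0.3672
z(H) = z(0.6080) = 0.274
z(FA) = z(0.3672) = -0.339
ln β = −½·[z(H)² − z(FA)²] = −0.5 × (0.075 − 0.115) = 0.020

ln β = 0.02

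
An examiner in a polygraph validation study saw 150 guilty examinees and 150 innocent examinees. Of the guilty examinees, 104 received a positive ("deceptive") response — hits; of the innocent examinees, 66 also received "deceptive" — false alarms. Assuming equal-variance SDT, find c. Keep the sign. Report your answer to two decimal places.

c = -0.18

H = 104/150 = 0.6933
FA = 66/150 = 0.4400
Φ⁻¹(0.6933) = 0.505, Φ⁻¹(0.4400) = -0.151
c = −½·[z(H) + z(FA)] = −0.5 × (0.505 + (-0.151)) = -0.177
c < 0: the examiner has a liberal response bias.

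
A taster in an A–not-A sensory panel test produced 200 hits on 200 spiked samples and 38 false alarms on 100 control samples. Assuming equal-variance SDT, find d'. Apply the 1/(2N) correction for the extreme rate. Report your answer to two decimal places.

The hit rate is 200/200 = 1, so apply the 1/(2N) correction: H → 1 − 1/(2·200) = 0.99750.
z(H) = z(0.99750) = 2.807
z(FA) = z(0.38000) = -0.305
d' = 2.807 − (-0.305) = 3.112

d' = 3.11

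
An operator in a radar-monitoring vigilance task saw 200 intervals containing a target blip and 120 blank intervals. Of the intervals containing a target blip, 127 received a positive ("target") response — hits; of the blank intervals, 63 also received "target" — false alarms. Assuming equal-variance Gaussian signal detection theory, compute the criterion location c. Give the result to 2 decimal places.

c = -0.20

H = 127/200 = 0.6350
FA = 63/120 = 0.5250
Φ⁻¹(H) = Φ⁻¹(0.6350) = 0.345
Φ⁻¹(FA) = Φ⁻¹(0.5250) = 0.063
c = −½·[z(H) + z(FA)] = −0.5 × (0.345 + 0.063) = -0.204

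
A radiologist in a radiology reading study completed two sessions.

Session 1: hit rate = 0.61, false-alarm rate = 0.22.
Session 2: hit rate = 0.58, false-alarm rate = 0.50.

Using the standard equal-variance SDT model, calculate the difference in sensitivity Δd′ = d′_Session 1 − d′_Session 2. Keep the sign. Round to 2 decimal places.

Session 1: z(0.61) = 0.279, z(0.22) = -0.772, d' = 1.051
Session 2: z(0.58) = 0.202, z(0.50) = 0.000, d' = 0.202
Δd' = d'_Session 1 − d'_Session 2 = 1.051 − 0.202 = 0.849
Session 1 has the higher sensitivity.

Δd′ = 0.85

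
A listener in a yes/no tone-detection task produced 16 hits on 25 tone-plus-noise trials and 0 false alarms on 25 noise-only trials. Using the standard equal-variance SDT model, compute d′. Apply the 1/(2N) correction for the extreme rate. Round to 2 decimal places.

d′ = 2.41

The false-alarm rate is 0/25 = 0, so apply the 1/(2N) correction: FA → 1/(2·25) = 0.02000.
z(H) = z(0.64000) = 0.358
z(FA) = z(0.02000) = -2.054
d' = 0.358 − (-2.054) = 2.412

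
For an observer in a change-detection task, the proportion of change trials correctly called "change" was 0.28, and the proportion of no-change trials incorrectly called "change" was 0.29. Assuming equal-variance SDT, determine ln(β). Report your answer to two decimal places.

z(H) = z(0.28) = -0.583
z(FA) = z(0.29) = -0.553
ln β = −½·[z(H)² − z(FA)²] = −0.5 × (0.340 − 0.306) = -0.017

ln β = -0.02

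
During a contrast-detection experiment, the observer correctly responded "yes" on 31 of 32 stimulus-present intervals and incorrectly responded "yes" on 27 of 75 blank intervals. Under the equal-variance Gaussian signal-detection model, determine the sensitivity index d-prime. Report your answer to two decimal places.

d-prime = 2.22

H = 31/32 = 0.9688
FA = 27/75 = 0.3600
Φ⁻¹(H) = Φ⁻¹(0.9688) = 1.863
Φ⁻¹(FA) = Φ⁻¹(0.3600) = -0.358
d' = z(H) − z(FA) = 1.863 − (-0.358) = 2.221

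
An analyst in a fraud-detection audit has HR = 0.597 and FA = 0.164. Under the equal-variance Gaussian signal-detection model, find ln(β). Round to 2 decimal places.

z(0.597) = 0.246, z(0.164) = -0.978
ln β = −½·[z(H)² − z(FA)²] = −0.5 × (0.061 − 0.956) = 0.4475

ln β = 0.45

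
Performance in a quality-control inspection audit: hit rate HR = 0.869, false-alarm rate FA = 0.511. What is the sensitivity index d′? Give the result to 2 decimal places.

z(0.869) = 1.1217, z(0.511) = 0.0276
d' = z(H) − z(FA) = 1.1217 − 0.0276 = 1.0941

d′ = 1.09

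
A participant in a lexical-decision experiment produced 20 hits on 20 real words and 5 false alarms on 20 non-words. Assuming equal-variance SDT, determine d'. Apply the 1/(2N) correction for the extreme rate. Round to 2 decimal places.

d' = 2.63

The hit rate is 20/20 = 1, so apply the 1/(2N) correction: H → 1 − 1/(2·20) = 0.97500.
z(H) = z(0.97500) = 1.960
z(FA) = z(0.25000) = -0.674
d' = 1.960 − (-0.674) = 2.634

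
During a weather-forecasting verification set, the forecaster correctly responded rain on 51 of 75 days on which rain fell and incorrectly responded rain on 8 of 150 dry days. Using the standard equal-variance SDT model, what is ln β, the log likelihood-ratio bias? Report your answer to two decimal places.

H = 51/75 = 0.6800
FA = 8/150 = 0.0533
Φ⁻¹(H) = 0.468
Φ⁻¹(FA) = -1.614
ln β = −½·[z(H)² − z(FA)²] = −0.5 × (0.219 − 2.605) = 1.193

ln β = 1.19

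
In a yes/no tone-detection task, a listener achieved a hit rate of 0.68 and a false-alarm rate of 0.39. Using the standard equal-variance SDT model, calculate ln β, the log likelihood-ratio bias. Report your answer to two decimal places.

ln β = -0.07

z(0.68) = 0.468, z(0.39) = -0.279
ln β = −½·[z(H)² − z(FA)²] = −0.5 × (0.219 − 0.078) = -0.0705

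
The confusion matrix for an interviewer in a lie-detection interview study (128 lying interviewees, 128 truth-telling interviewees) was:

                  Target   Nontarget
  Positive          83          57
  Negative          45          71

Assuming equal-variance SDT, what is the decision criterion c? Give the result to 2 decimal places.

H = 83/128 = 0.6484
FA = 57/128 = 0.4453
Φ⁻¹(H) = Φ⁻¹(0.6484) = 0.381
Φ⁻¹(FA) = Φ⁻¹(0.4453) = -0.138
c = −½·[z(H) + z(FA)] = −0.5 × (0.381 + (-0.138)) = -0.1215
c < 0: the interviewer has a liberal response bias.

c = -0.12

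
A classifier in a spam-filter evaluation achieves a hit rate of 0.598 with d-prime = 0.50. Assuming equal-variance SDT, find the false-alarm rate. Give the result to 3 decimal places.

false-alarm rate = 0.401

z(hit rate) = z(0.598) = 0.2482
z(FA) = z(H) − d' = 0.2482 − 0.50 = -0.2518
false-alarm rate = Φ(-0.2518) = 0.4006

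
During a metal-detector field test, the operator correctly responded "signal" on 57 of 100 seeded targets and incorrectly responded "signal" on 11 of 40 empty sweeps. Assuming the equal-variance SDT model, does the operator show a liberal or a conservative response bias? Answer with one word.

conservative

z(H) = 0.176, z(FA) = -0.598
c = −½·(z(H) + z(FA)) = 0.211
c > 0 → conservative criterion (biased toward responding “no”).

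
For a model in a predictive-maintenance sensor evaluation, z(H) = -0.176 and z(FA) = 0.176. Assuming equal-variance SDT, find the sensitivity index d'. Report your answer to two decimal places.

d' = -0.35

d' = z(H) − z(FA) = -0.176 − 0.176 = -0.352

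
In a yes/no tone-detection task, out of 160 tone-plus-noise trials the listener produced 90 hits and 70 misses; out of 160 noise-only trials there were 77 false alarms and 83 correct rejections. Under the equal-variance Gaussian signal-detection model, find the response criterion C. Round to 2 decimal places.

H = 90/160 = 0.5625
FA = 77/160 = 0.4813
z(H) = z(0.5625) = 0.157
z(FA) = z(0.4813) = -0.047
c = −½·[z(H) + z(FA)] = −0.5 × (0.157 + (-0.047)) = -0.055

C = -0.06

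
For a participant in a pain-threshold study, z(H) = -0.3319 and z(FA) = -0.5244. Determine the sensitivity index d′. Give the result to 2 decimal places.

d' = z(H) − z(FA) = -0.3319 − (-0.5244) = 0.1925

d′ = 0.19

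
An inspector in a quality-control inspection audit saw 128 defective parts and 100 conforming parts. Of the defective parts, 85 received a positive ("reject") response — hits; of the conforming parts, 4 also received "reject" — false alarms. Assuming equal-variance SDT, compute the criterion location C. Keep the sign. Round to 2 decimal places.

C = 0.66

H = 85/128 = 0.6641
FA = 4/100 = 0.0400
z(H) = z(0.6641) = 0.424
z(FA) = z(0.0400) = -1.751
c = −½·[z(H) + z(FA)] = −0.5 × (0.424 + (-1.751)) = 0.6635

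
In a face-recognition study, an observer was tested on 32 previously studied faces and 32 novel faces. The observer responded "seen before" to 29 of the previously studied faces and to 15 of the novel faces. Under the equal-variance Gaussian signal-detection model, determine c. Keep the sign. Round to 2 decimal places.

H = 29/32 = 0.9062
FA = 15/32 = 0.4688
z(H) = 1.3177
z(FA) = -0.0783
c = −½·[z(H) + z(FA)] = −0.5 × (1.3177 + (-0.0783)) = -0.6197

c = -0.62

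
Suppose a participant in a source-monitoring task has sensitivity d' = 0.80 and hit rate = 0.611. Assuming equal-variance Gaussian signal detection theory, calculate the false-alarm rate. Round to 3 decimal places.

false-alarm rate = 0.302

z(hit rate) = z(0.611) = 0.2819
z(FA) = z(H) − d' = 0.2819 − 0.80 = -0.5181
false-alarm rate = Φ(-0.5181) = 0.3022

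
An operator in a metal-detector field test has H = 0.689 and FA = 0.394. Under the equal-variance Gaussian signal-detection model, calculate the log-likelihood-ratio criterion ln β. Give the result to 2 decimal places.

Φ⁻¹(0.689) = 0.493, Φ⁻¹(0.394) = -0.269
ln β = −½·[z(H)² − z(FA)²] = −0.5 × (0.243 − 0.072) = -0.0855

ln β = -0.09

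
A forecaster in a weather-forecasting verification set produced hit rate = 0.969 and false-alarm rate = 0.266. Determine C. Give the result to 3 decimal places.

Φ⁻¹(H) = 1.8663
Φ⁻¹(FA) = -0.6250
c = −½·[z(H) + z(FA)] = −0.5 × (1.8663 + (-0.6250)) = -0.62065
c < 0: the forecaster has a liberal response bias.

C = -0.621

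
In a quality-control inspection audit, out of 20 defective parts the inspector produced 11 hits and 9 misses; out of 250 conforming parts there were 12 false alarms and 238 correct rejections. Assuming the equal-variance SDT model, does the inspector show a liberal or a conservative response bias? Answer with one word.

conservative

z(H) = 0.126, z(FA) = -1.665
c = −½·(z(H) + z(FA)) = 0.7695
c > 0 → conservative criterion (biased toward responding “no”).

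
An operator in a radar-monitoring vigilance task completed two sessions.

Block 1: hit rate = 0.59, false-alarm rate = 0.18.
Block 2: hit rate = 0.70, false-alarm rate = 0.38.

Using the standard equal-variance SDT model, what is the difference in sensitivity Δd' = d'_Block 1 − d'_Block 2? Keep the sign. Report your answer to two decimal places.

Block 1: z(0.59) = 0.228, z(0.18) = -0.915, d' = 1.143
Block 2: z(0.70) = 0.524, z(0.38) = -0.305, d' = 0.829
Δd' = d'_Block 1 − d'_Block 2 = 1.143 − 0.829 = 0.314
Block 1 has the higher sensitivity.

Δd' = 0.31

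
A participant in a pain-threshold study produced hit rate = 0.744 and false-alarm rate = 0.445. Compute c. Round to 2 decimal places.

c = -0.26

Φ⁻¹(H) = Φ⁻¹(0.744) = 0.6557
Φ⁻¹(FA) = Φ⁻¹(0.445) = -0.1383
c = −½·[z(H) + z(FA)] = −0.5 × (0.6557 + (-0.1383)) = -0.2587
c < 0: the participant has a liberal response bias.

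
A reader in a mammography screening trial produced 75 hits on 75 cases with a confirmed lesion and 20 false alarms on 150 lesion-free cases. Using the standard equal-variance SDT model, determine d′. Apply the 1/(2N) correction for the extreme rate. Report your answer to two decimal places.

The hit rate is 75/75 = 1, so apply the 1/(2N) correction: H → 1 − 1/(2·75) = 0.99333.
z(H) = z(0.99333) = 2.475
z(FA) = z(0.13333) = -1.111
d' = 2.475 − (-1.111) = 3.586

d′ = 3.59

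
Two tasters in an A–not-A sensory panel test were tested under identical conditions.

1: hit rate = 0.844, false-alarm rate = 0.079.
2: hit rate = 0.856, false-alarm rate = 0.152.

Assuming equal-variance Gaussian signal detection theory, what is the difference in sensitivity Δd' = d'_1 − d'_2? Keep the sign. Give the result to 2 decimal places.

1: z(0.844) = 1.011, z(0.079) = -1.412, d' = 2.423
2: z(0.856) = 1.063, z(0.152) = -1.028, d' = 2.091
Δd' = d'_1 − d'_2 = 2.423 − 2.091 = 0.332
1 has the higher sensitivity.

Δd' = 0.33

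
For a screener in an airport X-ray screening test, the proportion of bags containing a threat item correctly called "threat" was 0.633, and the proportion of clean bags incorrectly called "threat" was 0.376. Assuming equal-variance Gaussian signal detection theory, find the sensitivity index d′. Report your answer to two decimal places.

z(H) = 0.3398
z(FA) = -0.3160
d' = z(H) − z(FA) = 0.3398 − (-0.3160) = 0.6558

d′ = 0.66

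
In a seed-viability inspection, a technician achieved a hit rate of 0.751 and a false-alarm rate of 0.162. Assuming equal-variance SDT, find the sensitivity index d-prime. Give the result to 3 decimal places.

d-prime = 1.664

Φ⁻¹(H) = 0.6776
Φ⁻¹(FA) = -0.9863
d' = z(H) − z(FA) = 0.6776 − (-0.9863) = 1.6639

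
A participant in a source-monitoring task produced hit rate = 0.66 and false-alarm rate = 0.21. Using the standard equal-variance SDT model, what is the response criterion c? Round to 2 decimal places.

Φ⁻¹(H) = Φ⁻¹(0.66) = 0.4125
Φ⁻¹(FA) = Φ⁻¹(0.21) = -0.8064
c = −½·[z(H) + z(FA)] = −0.5 × (0.4125 + (-0.8064)) = 0.19695
c > 0: the participant has a conservative response bias.

c = 0.20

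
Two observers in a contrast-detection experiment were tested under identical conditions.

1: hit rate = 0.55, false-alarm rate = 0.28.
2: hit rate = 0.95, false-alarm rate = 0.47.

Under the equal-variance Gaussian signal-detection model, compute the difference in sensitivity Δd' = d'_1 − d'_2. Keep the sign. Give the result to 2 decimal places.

Δd' = -1.01

1: z(0.55) = 0.126, z(0.28) = -0.583, d' = 0.709
2: z(0.95) = 1.645, z(0.47) = -0.075, d' = 1.720
Δd' = d'_1 − d'_2 = 0.709 − 1.720 = -1.011
2 has the higher sensitivity.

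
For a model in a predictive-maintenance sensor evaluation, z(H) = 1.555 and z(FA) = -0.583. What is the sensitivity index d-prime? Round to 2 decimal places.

d-prime = 2.14

d' = z(H) − z(FA) = 1.555 − (-0.583) = 2.138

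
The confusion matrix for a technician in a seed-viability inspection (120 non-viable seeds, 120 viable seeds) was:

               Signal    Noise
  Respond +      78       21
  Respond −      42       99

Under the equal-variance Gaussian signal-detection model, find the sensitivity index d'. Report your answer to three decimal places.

H = 78/120 = 0.6500
FA = 21/120 = 0.1750
z(H) = 0.3853
z(FA) = -0.9346
d' = z(H) − z(FA) = 0.3853 − (-0.9346) = 1.3199

d' = 1.320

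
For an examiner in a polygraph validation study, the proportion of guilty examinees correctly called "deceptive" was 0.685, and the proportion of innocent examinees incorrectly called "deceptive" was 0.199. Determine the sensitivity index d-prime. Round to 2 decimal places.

Φ⁻¹(0.685) = 0.4817, Φ⁻¹(0.199) = -0.8452
d' = z(H) − z(FA) = 0.4817 − (-0.8452) = 1.3269

d-prime = 1.33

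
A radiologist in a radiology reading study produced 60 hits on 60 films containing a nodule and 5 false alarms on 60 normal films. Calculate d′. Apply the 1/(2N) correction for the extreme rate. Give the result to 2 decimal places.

The hit rate is 60/60 = 1, so apply the 1/(2N) correction: H → 1 − 1/(2·60) = 0.99167.
z(H) = z(0.99167) = 2.394
z(FA) = z(0.08333) = -1.383
d' = 2.394 − (-1.383) = 3.777

d′ = 3.78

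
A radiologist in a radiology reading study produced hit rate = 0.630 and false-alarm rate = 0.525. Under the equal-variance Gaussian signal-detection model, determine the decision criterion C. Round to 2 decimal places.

C = -0.20

z(H) = z(0.630) = 0.332
z(FA) = z(0.525) = 0.063
c = −½·[z(H) + z(FA)] = −0.5 × (0.332 + 0.063) = -0.1975
c < 0: the radiologist has a liberal response bias.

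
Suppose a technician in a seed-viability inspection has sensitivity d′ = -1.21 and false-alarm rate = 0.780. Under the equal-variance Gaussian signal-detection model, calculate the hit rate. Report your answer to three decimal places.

z(false-alarm rate) = z(0.780) = 0.7722
z(H) = z(FA) + d' = 0.7722 + (-1.21) = -0.4378
hit rate = Φ(-0.4378) = 0.3308

hit rate = 0.331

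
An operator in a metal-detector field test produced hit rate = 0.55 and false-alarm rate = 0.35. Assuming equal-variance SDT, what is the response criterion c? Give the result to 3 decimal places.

c = 0.130

z(H) = z(0.55) = 0.1257
z(FA) = z(0.35) = -0.3853
c = −½·[z(H) + z(FA)] = −0.5 × (0.1257 + (-0.3853)) = 0.1298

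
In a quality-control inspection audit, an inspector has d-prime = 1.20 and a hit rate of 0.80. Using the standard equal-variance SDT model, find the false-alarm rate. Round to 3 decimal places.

false-alarm rate = 0.360

z(hit rate) = z(0.80) = 0.8416
z(FA) = z(H) − d' = 0.8416 − 1.20 = -0.3584
false-alarm rate = Φ(-0.3584) = 0.3600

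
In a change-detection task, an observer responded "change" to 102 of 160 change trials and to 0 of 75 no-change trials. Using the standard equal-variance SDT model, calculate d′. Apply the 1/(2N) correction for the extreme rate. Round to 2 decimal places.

d′ = 2.83

The false-alarm rate is 0/75 = 0, so apply the 1/(2N) correction: FA → 1/(2·75) = 0.00667.
z(H) = z(0.63750) = 0.352
z(FA) = z(0.00667) = -2.475
d' = 0.352 − (-2.475) = 2.827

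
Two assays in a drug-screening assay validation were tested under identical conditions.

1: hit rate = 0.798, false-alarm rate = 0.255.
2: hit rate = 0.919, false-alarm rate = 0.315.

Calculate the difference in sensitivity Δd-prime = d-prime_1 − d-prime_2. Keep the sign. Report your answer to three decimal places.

1: z(0.798) = 0.8345, z(0.255) = -0.6588, d' = 1.4933
2: z(0.919) = 1.3984, z(0.315) = -0.4817, d' = 1.8801
Δd' = d'_1 − d'_2 = 1.4933 − 1.8801 = -0.3868
2 has the higher sensitivity.

Δd-prime = -0.387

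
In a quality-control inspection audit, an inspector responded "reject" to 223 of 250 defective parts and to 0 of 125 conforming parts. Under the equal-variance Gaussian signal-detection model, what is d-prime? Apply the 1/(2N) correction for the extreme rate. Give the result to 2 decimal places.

d-prime = 3.89

The false-alarm rate is 0/125 = 0, so apply the 1/(2N) correction: FA → 1/(2·125) = 0.00400.
z(H) = z(0.89200) = 1.237
z(FA) = z(0.00400) = -2.652
d' = 1.237 − (-2.652) = 3.889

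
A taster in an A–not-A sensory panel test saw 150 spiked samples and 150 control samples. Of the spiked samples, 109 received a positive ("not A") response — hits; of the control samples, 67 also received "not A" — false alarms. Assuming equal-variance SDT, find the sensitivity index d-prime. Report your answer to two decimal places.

H = 109/150 = 0.7267
FA = 67/150 = 0.4467
Φ⁻¹(H) = 0.603
Φ⁻¹(FA) = -0.134
d' = z(H) − z(FA) = 0.603 − (-0.134) = 0.737

d-prime = 0.74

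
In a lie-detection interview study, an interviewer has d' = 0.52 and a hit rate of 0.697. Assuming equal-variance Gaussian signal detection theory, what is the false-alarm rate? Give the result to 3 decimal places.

z(hit rate) = z(0.697) = 0.5158
z(FA) = z(H) − d' = 0.5158 − 0.52 = -0.0042
false-alarm rate = Φ(-0.0042) = 0.4983

false-alarm rate = 0.498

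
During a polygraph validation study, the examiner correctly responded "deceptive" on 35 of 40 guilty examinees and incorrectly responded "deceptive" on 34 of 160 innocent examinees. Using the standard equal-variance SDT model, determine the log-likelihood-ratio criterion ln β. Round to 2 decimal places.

H = 35/40 = 0.8750
FA = 34/160 = 0.2125
z(H) = z(0.8750) = 1.150
z(FA) = z(0.2125) = -0.798
ln β = −½·[z(H)² − z(FA)²] = −0.5 × (1.323 − 0.637) = -0.343

ln β = -0.34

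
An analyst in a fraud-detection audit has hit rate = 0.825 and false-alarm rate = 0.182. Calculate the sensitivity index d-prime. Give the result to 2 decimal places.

d-prime = 1.84

Φ⁻¹(H) = Φ⁻¹(0.825) = 0.935
Φ⁻¹(FA) = Φ⁻¹(0.182) = -0.908
d' = z(H) − z(FA) = 0.935 − (-0.908) = 1.843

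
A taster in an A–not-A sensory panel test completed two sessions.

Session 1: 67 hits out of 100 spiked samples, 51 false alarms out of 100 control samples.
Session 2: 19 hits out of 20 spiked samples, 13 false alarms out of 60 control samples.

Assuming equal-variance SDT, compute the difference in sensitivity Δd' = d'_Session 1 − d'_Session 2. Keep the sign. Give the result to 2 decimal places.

Δd' = -2.01

Session 1: z(0.6700) = 0.440, z(0.5100) = 0.025, d' = 0.415
Session 2: z(0.9500) = 1.645, z(0.2167) = -0.783, d' = 2.428
Δd' = d'_Session 1 − d'_Session 2 = 0.415 − 2.428 = -2.013
Session 2 has the higher sensitivity.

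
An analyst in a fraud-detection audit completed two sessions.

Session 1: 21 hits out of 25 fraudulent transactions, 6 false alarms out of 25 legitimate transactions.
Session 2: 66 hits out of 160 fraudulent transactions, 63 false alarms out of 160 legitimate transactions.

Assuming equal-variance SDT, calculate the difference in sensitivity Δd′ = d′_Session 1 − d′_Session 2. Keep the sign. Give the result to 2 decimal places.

Δd′ = 1.65

Session 1: z(0.8400) = 0.994, z(0.2400) = -0.706, d' = 1.700
Session 2: z(0.4125) = -0.221, z(0.3937) = -0.270, d' = 0.049
Δd' = d'_Session 1 − d'_Session 2 = 1.700 − 0.049 = 1.651
Session 1 has the higher sensitivity.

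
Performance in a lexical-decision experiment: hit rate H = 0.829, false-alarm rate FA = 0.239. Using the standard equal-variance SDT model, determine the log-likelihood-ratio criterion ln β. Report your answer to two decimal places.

ln β = -0.20

z(H) = z(0.829) = 0.950
z(FA) = z(0.239) = -0.710
ln β = −½·[z(H)² − z(FA)²] = −0.5 × (0.903 − 0.504) = -0.1995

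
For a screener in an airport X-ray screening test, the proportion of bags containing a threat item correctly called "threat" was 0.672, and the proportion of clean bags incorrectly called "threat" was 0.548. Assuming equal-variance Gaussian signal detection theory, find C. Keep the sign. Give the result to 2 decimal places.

Φ⁻¹(0.672) = 0.4454, Φ⁻¹(0.548) = 0.1206
c = −½·[z(H) + z(FA)] = −0.5 × (0.4454 + 0.1206) = -0.2830

C = -0.28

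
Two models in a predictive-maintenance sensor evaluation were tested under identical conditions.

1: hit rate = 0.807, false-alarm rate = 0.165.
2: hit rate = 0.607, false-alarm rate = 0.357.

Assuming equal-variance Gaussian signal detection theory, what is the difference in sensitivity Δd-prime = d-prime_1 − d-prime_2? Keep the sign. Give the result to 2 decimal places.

1: z(0.807) = 0.867, z(0.165) = -0.974, d' = 1.841
2: z(0.607) = 0.272, z(0.357) = -0.366, d' = 0.638
Δd' = d'_1 − d'_2 = 1.841 − 0.638 = 1.203
1 has the higher sensitivity.

Δd-prime = 1.20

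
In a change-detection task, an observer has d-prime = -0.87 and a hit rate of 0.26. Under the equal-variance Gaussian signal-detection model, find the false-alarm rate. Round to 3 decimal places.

false-alarm rate = 0.590

z(hit rate) = z(0.26) = -0.6433
z(FA) = z(H) − d' = -0.6433 − (-0.87) = 0.2267
false-alarm rate = Φ(0.2267) = 0.5897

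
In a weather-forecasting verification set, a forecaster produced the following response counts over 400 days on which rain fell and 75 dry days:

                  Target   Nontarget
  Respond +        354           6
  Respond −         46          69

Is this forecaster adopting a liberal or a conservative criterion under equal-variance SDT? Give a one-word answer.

conservative

z(H) = 1.200, z(FA) = -1.405
c = −½·(z(H) + z(FA)) = 0.1025
c > 0 → conservative criterion (biased toward responding “no”).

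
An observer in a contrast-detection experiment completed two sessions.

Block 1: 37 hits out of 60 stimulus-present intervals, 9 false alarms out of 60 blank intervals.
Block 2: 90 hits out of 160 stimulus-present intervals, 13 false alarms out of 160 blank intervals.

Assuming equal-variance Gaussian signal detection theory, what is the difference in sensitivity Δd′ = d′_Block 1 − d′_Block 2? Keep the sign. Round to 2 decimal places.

Block 1: z(0.6167) = 0.297, z(0.1500) = -1.036, d' = 1.333
Block 2: z(0.5625) = 0.157, z(0.0813) = -1.396, d' = 1.553
Δd' = d'_Block 1 − d'_Block 2 = 1.333 − 1.553 = -0.220
Block 2 has the higher sensitivity.

Δd′ = -0.22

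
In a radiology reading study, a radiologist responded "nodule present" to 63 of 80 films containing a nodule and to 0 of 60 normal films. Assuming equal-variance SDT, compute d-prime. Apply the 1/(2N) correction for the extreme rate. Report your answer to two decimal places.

The false-alarm rate is 0/60 = 0, so apply the 1/(2N) correction: FA → 1/(2·60) = 0.00833.
z(H) = z(0.78750) = 0.798
z(FA) = z(0.00833) = -2.394
d' = 0.798 − (-2.394) = 3.192

d-prime = 3.19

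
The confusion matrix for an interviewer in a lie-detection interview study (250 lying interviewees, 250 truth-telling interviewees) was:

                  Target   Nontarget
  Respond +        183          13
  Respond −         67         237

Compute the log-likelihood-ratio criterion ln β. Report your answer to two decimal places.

H = 183/250 = 0.7320
FA = 13/250 = 0.0520
Φ⁻¹(H) = 0.619
Φ⁻¹(FA) = -1.626
ln β = −½·[z(H)² − z(FA)²] = −0.5 × (0.383 − 2.644) = 1.1305

ln β = 1.13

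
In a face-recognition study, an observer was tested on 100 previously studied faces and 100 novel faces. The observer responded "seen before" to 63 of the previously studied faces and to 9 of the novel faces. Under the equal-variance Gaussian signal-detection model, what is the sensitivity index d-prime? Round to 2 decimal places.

H = 63/100 = 0.6300
FA = 9/100 = 0.0900
z(H) = z(0.6300) = 0.3319
z(FA) = z(0.0900) = -1.3408
d' = z(H) − z(FA) = 0.3319 − (-1.3408) = 1.6727

d-prime = 1.67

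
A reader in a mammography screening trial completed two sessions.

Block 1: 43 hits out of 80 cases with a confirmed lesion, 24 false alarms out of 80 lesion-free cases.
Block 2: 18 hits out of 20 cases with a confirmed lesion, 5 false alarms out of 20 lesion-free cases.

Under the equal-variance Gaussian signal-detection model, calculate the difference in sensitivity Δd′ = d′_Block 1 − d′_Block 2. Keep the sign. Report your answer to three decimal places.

Δd′ = -1.338

Block 1: z(0.5375) = 0.0941, z(0.3000) = -0.5244, d' = 0.6185
Block 2: z(0.9000) = 1.2816, z(0.2500) = -0.6745, d' = 1.9561
Δd' = d'_Block 1 − d'_Block 2 = 0.6185 − 1.9561 = -1.3376
Block 2 has the higher sensitivity.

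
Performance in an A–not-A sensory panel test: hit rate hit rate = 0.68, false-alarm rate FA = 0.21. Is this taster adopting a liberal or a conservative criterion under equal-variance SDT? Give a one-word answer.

conservative

z(H) = 0.468, z(FA) = -0.806
c = −½·(z(H) + z(FA)) = 0.169
c > 0 → conservative criterion (biased toward responding “no”).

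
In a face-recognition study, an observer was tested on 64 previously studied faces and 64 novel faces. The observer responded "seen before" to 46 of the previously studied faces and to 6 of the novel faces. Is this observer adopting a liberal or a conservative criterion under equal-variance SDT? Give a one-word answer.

conservative

z(H) = 0.579, z(FA) = -1.318
c = −½·(z(H) + z(FA)) = 0.3695
c > 0 → conservative criterion (biased toward responding “no”).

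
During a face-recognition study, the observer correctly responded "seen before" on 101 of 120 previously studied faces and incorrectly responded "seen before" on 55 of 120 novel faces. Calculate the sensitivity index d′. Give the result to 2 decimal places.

d′ = 1.11

H = 101/120 = 0.8417
FA = 55/120 = 0.4583
Φ⁻¹(0.8417) = 1.0015, Φ⁻¹(0.4583) = -0.1047
d' = z(H) − z(FA) = 1.0015 − (-0.1047) = 1.1062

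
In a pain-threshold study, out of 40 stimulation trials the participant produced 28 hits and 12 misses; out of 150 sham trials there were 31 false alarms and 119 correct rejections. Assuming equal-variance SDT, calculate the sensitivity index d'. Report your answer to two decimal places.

d' = 1.34

H = 28/40 = 0.7000
FA = 31/150 = 0.2067
z(0.7000) = 0.524, z(0.2067) = -0.818
d' = z(H) − z(FA) = 0.524 − (-0.818) = 1.342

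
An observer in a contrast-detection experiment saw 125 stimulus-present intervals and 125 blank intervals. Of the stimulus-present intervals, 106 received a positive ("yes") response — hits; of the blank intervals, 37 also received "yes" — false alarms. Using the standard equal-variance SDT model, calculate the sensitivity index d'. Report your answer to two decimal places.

d' = 1.56

H = 106/125 = 0.8480
FA = 37/125 = 0.2960
z(H) = z(0.8480) = 1.028
z(FA) = z(0.2960) = -0.536
d' = z(H) − z(FA) = 1.028 − (-0.536) = 1.564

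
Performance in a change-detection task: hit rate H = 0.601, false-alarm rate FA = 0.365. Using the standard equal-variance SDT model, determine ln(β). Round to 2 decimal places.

ln β = 0.03

z(0.601) = 0.256, z(0.365) = -0.345
ln β = −½·[z(H)² − z(FA)²] = −0.5 × (0.066 − 0.119) = 0.0265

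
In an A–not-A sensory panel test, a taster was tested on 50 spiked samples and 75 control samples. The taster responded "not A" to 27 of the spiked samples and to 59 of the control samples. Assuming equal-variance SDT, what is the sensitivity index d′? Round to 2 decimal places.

H = 27/50 = 0.5400
FA = 59/75 = 0.7867
z(0.5400) = 0.1004, z(0.7867) = 0.7950
d' = z(H) − z(FA) = 0.1004 − 0.7950 = -0.6946

d′ = -0.69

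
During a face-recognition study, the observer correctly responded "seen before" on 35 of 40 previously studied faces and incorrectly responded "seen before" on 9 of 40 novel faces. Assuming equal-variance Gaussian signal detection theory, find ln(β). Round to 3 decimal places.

ln β = -0.376

H = 35/40 = 0.8750
FA = 9/40 = 0.2250
Φ⁻¹(H) = 1.1503
Φ⁻¹(FA) = -0.7554
ln β = −½·[z(H)² − z(FA)²] = −0.5 × (1.3232 − 0.5706) = -0.3763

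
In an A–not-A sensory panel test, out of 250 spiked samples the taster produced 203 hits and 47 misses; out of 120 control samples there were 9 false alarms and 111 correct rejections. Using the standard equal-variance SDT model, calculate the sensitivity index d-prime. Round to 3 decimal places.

H = 203/250 = 0.8120
FA = 9/120 = 0.0750
Φ⁻¹(H) = 0.8853
Φ⁻¹(FA) = -1.4395
d' = z(H) − z(FA) = 0.8853 − (-1.4395) = 2.3248

d-prime = 2.325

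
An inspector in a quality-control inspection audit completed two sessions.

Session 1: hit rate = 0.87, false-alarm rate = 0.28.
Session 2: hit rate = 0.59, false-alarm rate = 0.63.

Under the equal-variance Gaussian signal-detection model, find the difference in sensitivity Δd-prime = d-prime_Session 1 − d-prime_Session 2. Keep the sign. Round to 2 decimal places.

Session 1: z(0.87) = 1.126, z(0.28) = -0.583, d' = 1.709
Session 2: z(0.59) = 0.228, z(0.63) = 0.332, d' = -0.104
Δd' = d'_Session 1 − d'_Session 2 = 1.709 − (-0.104) = 1.813
Session 1 has the higher sensitivity.

Δd-prime = 1.81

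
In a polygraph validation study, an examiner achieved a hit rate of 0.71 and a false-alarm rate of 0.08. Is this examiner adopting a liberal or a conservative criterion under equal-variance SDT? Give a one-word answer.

z(H) = 0.553, z(FA) = -1.405
c = −½·(z(H) + z(FA)) = 0.426
c > 0 → conservative criterion (biased toward responding “no”).

conservative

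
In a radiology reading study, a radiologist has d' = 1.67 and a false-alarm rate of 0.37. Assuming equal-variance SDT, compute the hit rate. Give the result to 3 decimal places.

hit rate = 0.910

z(false-alarm rate) = z(0.37) = -0.3319
z(H) = z(FA) + d' = -0.3319 + 1.67 = 1.3381
hit rate = Φ(1.3381) = 0.9096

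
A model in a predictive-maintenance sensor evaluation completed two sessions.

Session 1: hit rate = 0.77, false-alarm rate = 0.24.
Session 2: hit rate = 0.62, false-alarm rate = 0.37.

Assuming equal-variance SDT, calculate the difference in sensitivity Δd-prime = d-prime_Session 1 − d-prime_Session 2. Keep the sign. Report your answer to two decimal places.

Session 1: z(0.77) = 0.739, z(0.24) = -0.706, d' = 1.445
Session 2: z(0.62) = 0.305, z(0.37) = -0.332, d' = 0.637
Δd' = d'_Session 1 − d'_Session 2 = 1.445 − 0.637 = 0.808
Session 1 has the higher sensitivity.

Δd-prime = 0.81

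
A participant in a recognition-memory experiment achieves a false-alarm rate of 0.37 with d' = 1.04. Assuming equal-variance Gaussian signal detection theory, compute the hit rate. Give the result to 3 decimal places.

hit rate = 0.761

z(false-alarm rate) = z(0.37) = -0.3319
z(H) = z(FA) + d' = -0.3319 + 1.04 = 0.7081
hit rate = Φ(0.7081) = 0.7606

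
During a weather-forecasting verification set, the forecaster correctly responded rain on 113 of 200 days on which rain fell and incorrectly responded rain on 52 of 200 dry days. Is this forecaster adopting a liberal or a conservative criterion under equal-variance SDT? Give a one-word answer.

z(H) = 0.164, z(FA) = -0.643
c = −½·(z(H) + z(FA)) = 0.2395
c > 0 → conservative criterion (biased toward responding “no”).

conservative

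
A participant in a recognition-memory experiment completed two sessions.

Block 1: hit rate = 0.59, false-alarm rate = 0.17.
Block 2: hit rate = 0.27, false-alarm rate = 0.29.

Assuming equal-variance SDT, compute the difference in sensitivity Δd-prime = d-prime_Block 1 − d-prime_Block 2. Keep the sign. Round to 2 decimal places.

Δd-prime = 1.24

Block 1: z(0.59) = 0.228, z(0.17) = -0.954, d' = 1.182
Block 2: z(0.27) = -0.613, z(0.29) = -0.553, d' = -0.060
Δd' = d'_Block 1 − d'_Block 2 = 1.182 − (-0.060) = 1.242
Block 1 has the higher sensitivity.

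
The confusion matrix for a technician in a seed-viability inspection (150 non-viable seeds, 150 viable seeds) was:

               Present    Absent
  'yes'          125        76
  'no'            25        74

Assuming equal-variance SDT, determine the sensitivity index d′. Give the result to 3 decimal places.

H = 125/150 = 0.8333
FA = 76/150 = 0.5067
Φ⁻¹(0.8333) = 0.9673, Φ⁻¹(0.5067) = 0.0168
d' = z(H) − z(FA) = 0.9673 − 0.0168 = 0.9505

d′ = 0.951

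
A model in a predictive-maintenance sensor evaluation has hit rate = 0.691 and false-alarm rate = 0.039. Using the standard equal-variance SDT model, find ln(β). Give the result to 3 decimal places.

z(H) = 0.4987
z(FA) = -1.7624
ln β = −½·[z(H)² − z(FA)²] = −0.5 × (0.2487 − 3.1061) = 1.4287

ln β = 1.429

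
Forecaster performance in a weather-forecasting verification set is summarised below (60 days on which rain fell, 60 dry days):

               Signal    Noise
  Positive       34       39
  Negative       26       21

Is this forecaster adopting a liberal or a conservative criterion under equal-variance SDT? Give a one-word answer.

liberal

z(H) = 0.168, z(FA) = 0.385
c = −½·(z(H) + z(FA)) = -0.2765
c < 0 → liberal criterion (biased toward responding “yes”).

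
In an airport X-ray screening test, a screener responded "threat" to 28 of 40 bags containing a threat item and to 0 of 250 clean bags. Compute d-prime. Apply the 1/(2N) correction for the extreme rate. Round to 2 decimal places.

The false-alarm rate is 0/250 = 0, so apply the 1/(2N) correction: FA → 1/(2·250) = 0.00200.
z(H) = z(0.70000) = 0.524
z(FA) = z(0.00200) = -2.878
d' = 0.524 − (-2.878) = 3.402

d-prime = 3.40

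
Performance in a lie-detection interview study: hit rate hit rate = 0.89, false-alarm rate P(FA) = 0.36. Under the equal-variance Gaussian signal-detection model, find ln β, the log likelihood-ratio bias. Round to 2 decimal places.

Φ⁻¹(H) = 1.227
Φ⁻¹(FA) = -0.358
ln β = −½·[z(H)² − z(FA)²] = −0.5 × (1.506 − 0.128) = -0.689

ln β = -0.69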